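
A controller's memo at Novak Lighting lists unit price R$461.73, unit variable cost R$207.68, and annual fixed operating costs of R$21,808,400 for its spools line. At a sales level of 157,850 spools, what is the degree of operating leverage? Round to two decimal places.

At 157,850 units, contribution = 157,850 × R$254.05 = R$40,101,792.50.
Operating income = contribution − fixed costs = R$40,101,792.50 − R$21,808,400 = R$18,293,392.50.
Degree of operating leverage = R$40,101,792.50 / R$18,293,392.50 = 2.1921.

2.19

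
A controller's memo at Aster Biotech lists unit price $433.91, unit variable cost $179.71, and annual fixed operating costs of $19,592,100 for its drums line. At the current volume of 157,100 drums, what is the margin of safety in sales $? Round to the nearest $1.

Contribution margin per unit = $433.91 − $179.71 = $254.20. Break-even units = $19,592,100 ÷ $254.20 = 77,073.56; break-even revenue = 77,073.56 × $433.91 = $33,442,990.21.
Actual sales revenue = 157,100 × $433.91 = $68,167,261.00.
Margin of safety = $68,167,261.00 − $33,442,990.21 = $34,724,271.

$34,724,271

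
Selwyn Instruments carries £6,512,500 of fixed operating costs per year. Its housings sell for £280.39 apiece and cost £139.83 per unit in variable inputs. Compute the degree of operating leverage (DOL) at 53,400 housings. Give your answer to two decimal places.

7.56

Total contribution margin = 53,400 × £140.56 = £7,505,904.00.
EBIT = £7,505,904.00 − £6,512,500 = £993,404.00.
So DOL = total CM / EBIT = £7,505,904.00 / £993,404.00 = 7.5557.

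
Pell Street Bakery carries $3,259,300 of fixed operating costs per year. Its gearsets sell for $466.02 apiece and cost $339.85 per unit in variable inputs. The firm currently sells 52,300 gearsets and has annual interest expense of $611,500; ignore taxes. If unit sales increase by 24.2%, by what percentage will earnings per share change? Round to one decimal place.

+58.5%

At 52,300 units, contribution = 52,300 × $126.17 = $6,598,691.00.
Operating income = contribution − fixed costs = $6,598,691.00 − $3,259,300 = $3,339,391.00.
Interest = $611,500.00, so EBIT − I = $2,727,891.00.
Degree of combined leverage = contribution ÷ (EBIT − I) = $6,598,691.00 ÷ $2,727,891.00 = 2.4190.
%ΔEPS = DCL × %ΔSales = 2.4190 × +24.2% = +58.5%.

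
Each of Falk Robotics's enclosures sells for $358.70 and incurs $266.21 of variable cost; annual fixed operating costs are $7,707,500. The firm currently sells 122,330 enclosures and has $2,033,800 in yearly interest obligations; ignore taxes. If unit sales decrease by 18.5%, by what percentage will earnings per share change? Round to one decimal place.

-133.1%

At 122,330 units, contribution = 122,330 × $92.49 = $11,314,301.70.
Operating income = contribution − fixed costs = $11,314,301.70 − $7,707,500 = $3,606,801.70.
Interest = $2,033,800.00, so EBIT − I = $1,573,001.70.
Degree of combined leverage = contribution ÷ (EBIT − I) = $11,314,301.70 ÷ $1,573,001.70 = 7.1928.
EPS therefore changes by 7.1928 × (-18.5%) = -133.1%.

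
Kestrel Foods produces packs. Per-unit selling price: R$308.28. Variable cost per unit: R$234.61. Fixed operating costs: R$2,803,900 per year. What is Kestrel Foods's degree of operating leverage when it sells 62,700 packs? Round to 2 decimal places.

2.54

At 62,700 units, contribution = 62,700 × R$73.67 = R$4,619,109.00.
EBIT = R$4,619,109.00 − R$2,803,900 = R$1,815,209.00.
DOL = contribution ÷ EBIT = R$4,619,109.00 ÷ R$1,815,209.00 = 2.5447.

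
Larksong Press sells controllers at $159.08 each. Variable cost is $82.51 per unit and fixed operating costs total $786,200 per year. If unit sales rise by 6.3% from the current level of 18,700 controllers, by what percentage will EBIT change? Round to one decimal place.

+14.0%

Contribution at this volume is 18,700 × $76.57 = $1,431,859.00.
Operating income = contribution − fixed costs = $1,431,859.00 − $786,200 = $645,659.00.
Degree of operating leverage = $1,431,859.00 / $645,659.00 = 2.2177.
%ΔEBIT = DOL × %ΔSales = 2.2177 × +6.3% = +14.0%.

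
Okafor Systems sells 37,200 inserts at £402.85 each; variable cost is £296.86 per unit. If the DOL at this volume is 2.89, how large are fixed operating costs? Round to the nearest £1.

Total contribution margin = 37,200 × £105.99 = £3,942,828.00.
DOL = contribution / EBIT, so EBIT = £3,942,828.00 / 2.89 = £1,364,300.35.
And FC = contribution − EBIT = £3,942,828.00 − £1,364,300.35 = £2,578,528.

£2,578,528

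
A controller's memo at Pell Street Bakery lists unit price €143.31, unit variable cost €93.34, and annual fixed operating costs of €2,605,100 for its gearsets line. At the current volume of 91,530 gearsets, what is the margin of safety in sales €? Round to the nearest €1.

€5,645,944

Each unit contributes €143.31 − €93.34 = €49.97. Break-even units = €2,605,100 ÷ €49.97 = 52,133.28; break-even revenue = 52,133.28 × €143.31 = €7,471,220.35.
Current sales = 91,530 × €143.31 = €13,117,164.30.
Margin of safety = €13,117,164.30 − €7,471,220.35 = €5,645,944.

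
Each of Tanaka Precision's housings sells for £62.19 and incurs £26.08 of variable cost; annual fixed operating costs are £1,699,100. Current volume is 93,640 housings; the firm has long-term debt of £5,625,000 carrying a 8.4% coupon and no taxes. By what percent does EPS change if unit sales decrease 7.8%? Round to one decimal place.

-21.8%

Contribution at this volume is 93,640 × £36.11 = £3,381,340.40.
EBIT = £3,381,340.40 − £1,699,100 = £1,682,240.40.
After interest of £472,500.00, pre-tax earnings = £1,209,740.40.
Degree of combined leverage = contribution ÷ (EBIT − I) = £3,381,340.40 ÷ £1,209,740.40 = 2.7951.
%ΔEPS = DCL × %ΔSales = 2.7951 × -7.8% = -21.8%.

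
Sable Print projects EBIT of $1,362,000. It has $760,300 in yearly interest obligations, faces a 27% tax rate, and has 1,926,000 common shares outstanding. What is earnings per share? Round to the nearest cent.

$0.23

Interest = $760,300.00, so EBT = $1,362,000 − $760,300.00 = $601,700.00.
After tax at 27%: net income = $601,700.00 × 0.73 = $439,241.00.
EPS = $439,241.00 ÷ 1,926,000 = $0.23.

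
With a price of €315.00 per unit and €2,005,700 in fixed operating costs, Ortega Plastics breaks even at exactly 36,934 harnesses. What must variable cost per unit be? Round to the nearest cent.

At break-even, FC = Q × (P − VC), so P − VC = €2,005,700 ÷ 36,934 = €54.3050.
Variable cost per unit = €315.00 − €54.3050 = €260.70.

€260.70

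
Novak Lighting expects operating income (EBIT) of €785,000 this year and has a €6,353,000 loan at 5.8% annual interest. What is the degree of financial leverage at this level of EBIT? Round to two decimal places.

Annual interest charges come to €368,474.00.
DFL = EBIT ÷ (EBIT − I) = €785,000 ÷ (€785,000 − €368,474.00) = €785,000 ÷ €416,526.00 = 1.8846.

1.88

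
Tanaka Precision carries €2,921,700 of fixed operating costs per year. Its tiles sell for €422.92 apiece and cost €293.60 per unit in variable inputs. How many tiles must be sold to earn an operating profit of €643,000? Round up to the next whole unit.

27,565 tiles

Each unit contributes €422.92 − €293.60 = €129.32.
Units = (FC + target) / CM = (€2,921,700 + €643,000) / €129.32 = 27,564.96, so 27,565 tiles.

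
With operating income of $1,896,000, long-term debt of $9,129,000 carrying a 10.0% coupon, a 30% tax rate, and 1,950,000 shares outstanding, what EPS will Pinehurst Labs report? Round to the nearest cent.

Pre-tax income = $1,896,000 − $912,900.00 = $983,100.00.
Net income = $983,100.00 × (1 − 0.30) = $688,170.00.
EPS = $688,170.00 ÷ 1,950,000 = $0.35.

$0.35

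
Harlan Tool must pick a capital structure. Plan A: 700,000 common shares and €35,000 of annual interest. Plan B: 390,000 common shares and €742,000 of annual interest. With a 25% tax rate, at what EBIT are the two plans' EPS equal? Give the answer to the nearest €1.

€1,631,452

Set EPS_A = EPS_B: (EBIT − €35,000)(1 − 0.25) ÷ 700,000 = (EBIT − €742,000)(1 − 0.25) ÷ 390,000.
Cancelling (1 − t) and cross-multiplying: 390,000·(EBIT − 35,000) = 700,000·(EBIT − 742,000).
Solving, EBIT = (742,000·700,000 − 35,000·390,000) / (700,000 − 390,000) = 505,750,000,000 / 310,000 = 1,631,451.61.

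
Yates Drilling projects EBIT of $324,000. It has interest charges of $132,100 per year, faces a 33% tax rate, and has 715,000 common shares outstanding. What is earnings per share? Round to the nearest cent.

$0.18

Pre-tax income = $324,000 − $132,100.00 = $191,900.00.
After tax at 33%: net income = $191,900.00 × 0.67 = $128,573.00.
Per share: $128,573.00 / 715,000 shares = $0.18.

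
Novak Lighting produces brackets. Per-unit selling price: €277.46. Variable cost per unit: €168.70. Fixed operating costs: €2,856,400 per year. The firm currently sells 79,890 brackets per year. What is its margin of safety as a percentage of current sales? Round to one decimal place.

Unit CM = price − variable cost = €277.46 − €168.70 = €108.76. Break-even units = €2,856,400 ÷ €108.76 = 26,263.33; break-even revenue = 26,263.33 × €277.46 = €7,287,024.13.
Current sales = 79,890 × €277.46 = €22,166,279.40.
Margin of safety = (€22,166,279.40 − €7,287,024.13) ÷ €22,166,279.40 = 67.1%.

67.1%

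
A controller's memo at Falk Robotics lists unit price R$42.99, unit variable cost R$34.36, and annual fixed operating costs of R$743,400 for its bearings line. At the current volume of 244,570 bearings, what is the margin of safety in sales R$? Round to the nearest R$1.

Unit CM = price − variable cost = R$42.99 − R$34.36 = R$8.63. Break-even units = R$743,400 ÷ R$8.63 = 86,141.37; break-even revenue = 86,141.37 × R$42.99 = R$3,703,217.38.
Current sales = 244,570 × R$42.99 = R$10,514,064.30.
Margin of safety = R$10,514,064.30 − R$3,703,217.38 = R$6,810,847.

R$6,810,847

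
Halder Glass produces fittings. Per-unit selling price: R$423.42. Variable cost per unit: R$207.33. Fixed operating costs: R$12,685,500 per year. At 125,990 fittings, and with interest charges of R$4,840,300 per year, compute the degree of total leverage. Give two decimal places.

Contribution at this volume is 125,990 × R$216.09 = R$27,225,179.10.
Operating income = contribution − fixed costs = R$27,225,179.10 − R$12,685,500 = R$14,539,679.10. Interest = R$4,840,300.00.
DOL = R$27,225,179.10 ÷ R$14,539,679.10 = 1.8725; DFL = R$14,539,679.10 ÷ R$9,699,379.10 = 1.4990.
DCL = DOL × DFL = 1.8725 × 1.4990 = 2.8069.

2.81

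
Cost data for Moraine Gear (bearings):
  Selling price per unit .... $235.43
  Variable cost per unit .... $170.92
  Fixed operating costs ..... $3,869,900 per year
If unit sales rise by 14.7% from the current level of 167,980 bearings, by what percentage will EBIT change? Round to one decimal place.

Contribution at this volume is 167,980 × $64.51 = $10,836,389.80.
Operating income = contribution − fixed costs = $10,836,389.80 − $3,869,900 = $6,966,489.80.
Degree of operating leverage = $10,836,389.80 / $6,966,489.80 = 1.5555.
Operating income changes by 1.5555 × +14.7% = +22.9%.

+22.9%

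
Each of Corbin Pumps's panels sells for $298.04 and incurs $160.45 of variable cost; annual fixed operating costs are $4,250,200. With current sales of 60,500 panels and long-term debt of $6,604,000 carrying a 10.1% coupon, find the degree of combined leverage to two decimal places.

2.44

Total contribution margin = 60,500 × $137.59 = $8,324,195.00.
Operating income = contribution − fixed costs = $8,324,195.00 − $4,250,200 = $4,073,995.00. Interest = $667,004.00.
DOL = $8,324,195.00 ÷ $4,073,995.00 = 2.0433; DFL = $4,073,995.00 ÷ $3,406,991.00 = 1.1958.
Combined leverage = 2.0433 × 1.1958 = 2.4434.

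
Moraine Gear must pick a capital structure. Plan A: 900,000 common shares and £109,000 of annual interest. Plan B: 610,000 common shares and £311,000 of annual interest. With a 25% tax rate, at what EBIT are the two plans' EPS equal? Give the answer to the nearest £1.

At indifference, (EBIT − 109,000)(1 − t)/900,000 = (EBIT − 311,000)(1 − t)/610,000.
The (1 − t) factor cancels: (EBIT − 109,000) × 610,000 = (EBIT − 311,000) × 900,000.
EBIT × (900,000 − 610,000) = 311,000 × 900,000 − 109,000 × 610,000 = 213,410,000,000, so EBIT = 213,410,000,000 ÷ 290,000 = 735,896.55.

£735,897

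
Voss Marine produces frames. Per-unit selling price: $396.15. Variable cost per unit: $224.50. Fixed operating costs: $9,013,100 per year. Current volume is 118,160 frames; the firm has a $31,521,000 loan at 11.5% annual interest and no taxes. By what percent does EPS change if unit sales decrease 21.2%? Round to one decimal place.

Total contribution margin = 118,160 × $171.65 = $20,282,164.00.
Subtracting fixed costs: EBIT = $20,282,164.00 − $9,013,100 = $11,269,064.00.
Interest = $3,624,915.00, so EBIT − I = $7,644,149.00.
Degree of combined leverage = contribution ÷ (EBIT − I) = $20,282,164.00 ÷ $7,644,149.00 = 2.6533.
%ΔEPS = DCL × %ΔSales = 2.6533 × -21.2% = -56.2%.

-56.2%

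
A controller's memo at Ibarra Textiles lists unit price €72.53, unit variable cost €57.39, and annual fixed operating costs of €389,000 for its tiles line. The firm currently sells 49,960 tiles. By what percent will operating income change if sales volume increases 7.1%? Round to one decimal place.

Contribution at this volume is 49,960 × €15.14 = €756,394.40.
Subtracting fixed costs: EBIT = €756,394.40 − €389,000 = €367,394.40.
Degree of operating leverage = €756,394.40 / €367,394.40 = 2.0588.
%ΔEBIT = DOL × %ΔSales = 2.0588 × +7.1% = +14.6%.

+14.6%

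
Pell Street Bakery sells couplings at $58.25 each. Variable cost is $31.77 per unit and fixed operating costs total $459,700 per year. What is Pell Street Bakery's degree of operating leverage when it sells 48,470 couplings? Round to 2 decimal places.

1.56

Total contribution margin = 48,470 × $26.48 = $1,283,485.60.
Subtracting fixed costs: EBIT = $1,283,485.60 − $459,700 = $823,785.60.
Degree of operating leverage = $1,283,485.60 / $823,785.60 = 1.5580.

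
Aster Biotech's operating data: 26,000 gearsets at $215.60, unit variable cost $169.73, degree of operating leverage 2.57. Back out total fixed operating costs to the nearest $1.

$728,566

Contribution at this volume is 26,000 × $45.87 = $1,192,620.00.
Since DOL = CM ÷ EBIT, EBIT = $1,192,620.00 ÷ 2.57 = $464,054.47.
Fixed costs = CM − EBIT = $1,192,620.00 − $464,054.47 = $728,566.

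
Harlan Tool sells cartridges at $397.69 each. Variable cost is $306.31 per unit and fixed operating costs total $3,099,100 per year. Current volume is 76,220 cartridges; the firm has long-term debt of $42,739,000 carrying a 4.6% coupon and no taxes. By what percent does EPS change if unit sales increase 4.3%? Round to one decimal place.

+15.8%

Contribution at this volume is 76,220 × $91.38 = $6,964,983.60.
Subtracting fixed costs: EBIT = $6,964,983.60 − $3,099,100 = $3,865,883.60.
After interest of $1,965,994.00, pre-tax earnings = $1,899,889.60.
Degree of combined leverage = contribution ÷ (EBIT − I) = $6,964,983.60 ÷ $1,899,889.60 = 3.6660.
EPS therefore changes by 3.6660 × (+4.3%) = +15.8%.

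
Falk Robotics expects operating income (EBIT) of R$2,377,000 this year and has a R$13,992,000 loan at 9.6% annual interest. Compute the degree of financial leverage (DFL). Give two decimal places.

Interest = R$1,343,232.00.
DFL = EBIT ÷ (EBIT − I) = R$2,377,000 ÷ (R$2,377,000 − R$1,343,232.00) = R$2,377,000 ÷ R$1,033,768.00 = 2.2994.

2.30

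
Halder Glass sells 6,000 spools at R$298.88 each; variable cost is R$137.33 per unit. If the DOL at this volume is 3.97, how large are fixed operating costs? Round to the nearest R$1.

Total contribution margin = 6,000 × R$161.55 = R$969,300.00.
Since DOL = CM ÷ EBIT, EBIT = R$969,300.00 ÷ 3.97 = R$244,156.17.
And FC = contribution − EBIT = R$969,300.00 − R$244,156.17 = R$725,144.

R$725,144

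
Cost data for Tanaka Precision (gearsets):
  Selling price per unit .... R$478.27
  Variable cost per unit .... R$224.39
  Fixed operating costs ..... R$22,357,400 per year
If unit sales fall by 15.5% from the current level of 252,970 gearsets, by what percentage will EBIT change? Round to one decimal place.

Contribution at this volume is 252,970 × R$253.88 = R$64,224,023.60.
Subtracting fixed costs: EBIT = R$64,224,023.60 − R$22,357,400 = R$41,866,623.60.
So DOL = total CM / EBIT = R$64,224,023.60 / R$41,866,623.60 = 1.5340.
%ΔEBIT = DOL × %ΔSales = 1.5340 × -15.5% = -23.8%.

-23.8%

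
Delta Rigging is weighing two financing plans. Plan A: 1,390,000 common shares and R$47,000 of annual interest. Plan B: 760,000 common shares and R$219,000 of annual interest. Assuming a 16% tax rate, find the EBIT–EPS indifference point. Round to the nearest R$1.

R$426,492

Set EPS_A = EPS_B: (EBIT − R$47,000)(1 − 0.16) ÷ 1,390,000 = (EBIT − R$219,000)(1 − 0.16) ÷ 760,000.
Cancelling (1 − t) and cross-multiplying: 760,000·(EBIT − 47,000) = 1,390,000·(EBIT − 219,000).
Solving, EBIT = (219,000·1,390,000 − 47,000·760,000) / (1,390,000 − 760,000) = 268,690,000,000 / 630,000 = 426,492.06.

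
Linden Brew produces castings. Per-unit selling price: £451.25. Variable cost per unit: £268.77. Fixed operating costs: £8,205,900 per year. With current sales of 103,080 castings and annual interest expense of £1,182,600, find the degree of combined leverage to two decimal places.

2.00

Contribution at this volume is 103,080 × £182.48 = £18,810,038.40.
Operating income = contribution − fixed costs = £18,810,038.40 − £8,205,900 = £10,604,138.40. Interest = £1,182,600.00.
DOL = £18,810,038.40 ÷ £10,604,138.40 = 1.7738; DFL = £10,604,138.40 ÷ £9,421,538.40 = 1.1255.
DCL = DOL × DFL = 1.7738 × 1.1255 = 1.9964.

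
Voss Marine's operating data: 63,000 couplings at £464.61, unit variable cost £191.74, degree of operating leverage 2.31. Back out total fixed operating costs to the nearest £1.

£9,748,901

Contribution at this volume is 63,000 × £272.87 = £17,190,810.00.
Since DOL = CM ÷ EBIT, EBIT = £17,190,810.00 ÷ 2.31 = £7,441,909.09.
Fixed costs = CM − EBIT = £17,190,810.00 − £7,441,909.09 = £9,748,901.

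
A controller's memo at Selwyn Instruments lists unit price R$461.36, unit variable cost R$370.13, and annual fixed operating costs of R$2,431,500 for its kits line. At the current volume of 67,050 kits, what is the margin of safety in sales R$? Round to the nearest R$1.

Each unit contributes R$461.36 − R$370.13 = R$91.23. Break-even units = R$2,431,500 ÷ R$91.23 = 26,652.42; break-even revenue = 26,652.42 × R$461.36 = R$12,296,359.09.
Actual sales revenue = 67,050 × R$461.36 = R$30,934,188.00.
Margin of safety = R$30,934,188.00 − R$12,296,359.09 = R$18,637,829.

R$18,637,829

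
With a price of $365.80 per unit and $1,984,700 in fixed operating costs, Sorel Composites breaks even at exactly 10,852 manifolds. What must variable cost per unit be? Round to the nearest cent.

$182.91

At break-even, FC = Q × (P − VC), so P − VC = $1,984,700 ÷ 10,852 = $182.8879.
Hence VC = price − CM = $365.80 − $182.8879 = $182.91.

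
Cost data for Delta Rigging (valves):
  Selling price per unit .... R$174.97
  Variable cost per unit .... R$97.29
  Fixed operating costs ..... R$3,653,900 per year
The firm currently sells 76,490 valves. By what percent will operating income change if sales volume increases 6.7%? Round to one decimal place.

+17.4%

At 76,490 units, contribution = 76,490 × R$77.68 = R$5,941,743.20.
Operating income = contribution − fixed costs = R$5,941,743.20 − R$3,653,900 = R$2,287,843.20.
DOL = contribution ÷ EBIT = R$5,941,743.20 ÷ R$2,287,843.20 = 2.5971.
Operating income changes by 2.5971 × +6.7% = +17.4%.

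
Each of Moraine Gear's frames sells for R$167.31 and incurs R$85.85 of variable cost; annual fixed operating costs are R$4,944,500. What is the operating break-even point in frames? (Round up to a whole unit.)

Unit CM = price − variable cost = R$167.31 − R$85.85 = R$81.46.
Break-even volume = fixed costs ÷ CM per unit = R$4,944,500 ÷ R$81.46 = 60,698.50, so 60,699 frames.

60,699 frames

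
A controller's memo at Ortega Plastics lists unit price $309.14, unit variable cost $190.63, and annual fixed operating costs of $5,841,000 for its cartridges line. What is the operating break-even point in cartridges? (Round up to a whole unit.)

Contribution margin per unit = $309.14 − $190.63 = $118.51.
Break-even Q = $5,841,000 / $118.51 = 49,286.98 → 49,287 cartridges.

49,287 cartridges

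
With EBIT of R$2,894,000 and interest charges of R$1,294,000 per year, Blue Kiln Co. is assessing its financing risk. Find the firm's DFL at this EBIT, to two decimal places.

Interest = R$1,294,000.00.
DFL = EBIT ÷ (EBIT − I) = R$2,894,000 ÷ (R$2,894,000 − R$1,294,000.00) = R$2,894,000 ÷ R$1,600,000.00 = 1.8088.

1.81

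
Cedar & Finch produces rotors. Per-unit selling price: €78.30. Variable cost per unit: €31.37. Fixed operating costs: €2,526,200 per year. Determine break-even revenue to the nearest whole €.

€4,214,819

Contribution margin per unit = €78.30 − €31.37 = €46.93, a CM ratio of €46.93 ÷ €78.30 = 0.5994.
Break-even revenue = fixed costs × price ÷ CM = €2,526,200 × €78.30 ÷ €46.93 = €4,214,819.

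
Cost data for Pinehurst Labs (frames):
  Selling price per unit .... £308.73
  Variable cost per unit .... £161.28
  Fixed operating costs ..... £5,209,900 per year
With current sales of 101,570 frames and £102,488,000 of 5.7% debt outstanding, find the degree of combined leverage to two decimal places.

3.82

At 101,570 units, contribution = 101,570 × £147.45 = £14,976,496.50.
EBIT = £14,976,496.50 − £5,209,900 = £9,766,596.50. Interest = £5,841,816.00, so EBIT − I = £3,924,780.50.
DCL = contribution ÷ (EBIT − I) = £14,976,496.50 ÷ £3,924,780.50 = 3.8159.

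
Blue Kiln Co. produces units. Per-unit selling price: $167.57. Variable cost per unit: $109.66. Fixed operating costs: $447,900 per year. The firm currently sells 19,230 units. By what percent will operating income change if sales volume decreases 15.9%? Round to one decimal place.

At 19,230 units, contribution = 19,230 × $57.91 = $1,113,609.30.
EBIT = $1,113,609.30 − $447,900 = $665,709.30.
Degree of operating leverage = $1,113,609.30 / $665,709.30 = 1.6728.
%ΔEBIT = DOL × %ΔSales = 1.6728 × -15.9% = -26.6%.

-26.6%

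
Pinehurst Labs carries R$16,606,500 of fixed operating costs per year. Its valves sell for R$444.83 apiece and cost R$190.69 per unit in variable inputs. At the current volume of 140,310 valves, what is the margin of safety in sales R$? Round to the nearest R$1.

R$33,347,168

Contribution margin per unit = R$444.83 − R$190.69 = R$254.14. Break-even units = R$16,606,500 ÷ R$254.14 = 65,343.90; break-even revenue = 65,343.90 × R$444.83 = R$29,066,929.23.
Actual sales revenue = 140,310 × R$444.83 = R$62,414,097.30.
Margin of safety = R$62,414,097.30 − R$29,066,929.23 = R$33,347,168.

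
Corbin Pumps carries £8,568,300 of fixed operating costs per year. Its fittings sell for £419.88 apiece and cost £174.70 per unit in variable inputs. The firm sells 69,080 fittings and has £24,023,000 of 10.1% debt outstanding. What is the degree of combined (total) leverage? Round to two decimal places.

Total contribution margin = 69,080 × £245.18 = £16,937,034.40.
Subtracting fixed costs: EBIT = £16,937,034.40 − £8,568,300 = £8,368,734.40. Interest = £2,426,323.00.
DOL = £16,937,034.40 ÷ £8,368,734.40 = 2.0238; DFL = £8,368,734.40 ÷ £5,942,411.40 = 1.4083.
DCL = DOL × DFL = 2.0238 × 1.4083 = 2.8501.

2.85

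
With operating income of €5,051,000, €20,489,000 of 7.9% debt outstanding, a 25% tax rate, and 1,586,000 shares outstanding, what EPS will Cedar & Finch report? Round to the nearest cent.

€1.62

Interest = €1,618,631.00, so EBT = €5,051,000 − €1,618,631.00 = €3,432,369.00.
After tax at 25%: net income = €3,432,369.00 × 0.75 = €2,574,276.75.
EPS = €2,574,276.75 ÷ 1,586,000 = €1.62.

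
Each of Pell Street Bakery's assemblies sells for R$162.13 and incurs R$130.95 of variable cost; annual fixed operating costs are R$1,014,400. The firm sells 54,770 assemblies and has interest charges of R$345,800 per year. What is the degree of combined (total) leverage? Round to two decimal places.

Contribution at this volume is 54,770 × R$31.18 = R$1,707,728.60.
EBIT = R$1,707,728.60 − R$1,014,400 = R$693,328.60. Interest = R$345,800.00.
DOL = R$1,707,728.60 ÷ R$693,328.60 = 2.4631; DFL = R$693,328.60 ÷ R$347,528.60 = 1.9950.
DCL = DOL × DFL = 2.4631 × 1.9950 = 4.9139.

4.91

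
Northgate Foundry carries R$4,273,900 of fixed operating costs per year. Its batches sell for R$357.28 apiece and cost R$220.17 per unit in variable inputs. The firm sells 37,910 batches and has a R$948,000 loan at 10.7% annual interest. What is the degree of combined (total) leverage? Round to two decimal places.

Total contribution margin = 37,910 × R$137.11 = R$5,197,840.10.
Subtracting fixed costs: EBIT = R$5,197,840.10 − R$4,273,900 = R$923,940.10. Interest = R$101,436.00.
DOL = R$5,197,840.10 ÷ R$923,940.10 = 5.6257; DFL = R$923,940.10 ÷ R$822,504.10 = 1.1233.
DCL = DOL × DFL = 5.6257 × 1.1233 = 6.3193.

6.32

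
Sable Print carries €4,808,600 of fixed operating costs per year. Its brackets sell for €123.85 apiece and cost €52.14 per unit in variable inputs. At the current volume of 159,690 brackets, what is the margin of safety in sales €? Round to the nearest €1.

€11,472,696

Unit CM = price − variable cost = €123.85 − €52.14 = €71.71. Break-even units = €4,808,600 ÷ €71.71 = 67,056.20; break-even revenue = 67,056.20 × €123.85 = €8,304,910.19.
Current sales = 159,690 × €123.85 = €19,777,606.50.
Margin of safety = €19,777,606.50 − €8,304,910.19 = €11,472,696.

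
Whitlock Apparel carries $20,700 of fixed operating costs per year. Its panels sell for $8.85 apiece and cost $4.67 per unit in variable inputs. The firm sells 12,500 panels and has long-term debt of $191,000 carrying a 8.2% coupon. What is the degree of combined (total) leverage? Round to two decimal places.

3.29

Contribution at this volume is 12,500 × $4.18 = $52,250.00.
Subtracting fixed costs: EBIT = $52,250.00 − $20,700 = $31,550.00. Interest = $15,662.00, so EBIT − I = $15,888.00.
DCL = contribution ÷ (EBIT − I) = $52,250.00 ÷ $15,888.00 = 3.2886.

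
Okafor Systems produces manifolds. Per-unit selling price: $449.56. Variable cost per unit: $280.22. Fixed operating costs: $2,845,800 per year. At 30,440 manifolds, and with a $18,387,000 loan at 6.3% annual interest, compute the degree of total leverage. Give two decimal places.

Total contribution margin = 30,440 × $169.34 = $5,154,709.60.
Subtracting fixed costs: EBIT = $5,154,709.60 − $2,845,800 = $2,308,909.60. Interest = $1,158,381.00.
DOL = $5,154,709.60 ÷ $2,308,909.60 = 2.2325; DFL = $2,308,909.60 ÷ $1,150,528.60 = 2.0068.
Combined leverage = 2.2325 × 2.0068 = 4.4802.

4.48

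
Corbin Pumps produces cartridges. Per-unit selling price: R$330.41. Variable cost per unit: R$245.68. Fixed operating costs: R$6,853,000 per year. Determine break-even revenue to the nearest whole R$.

R$26,723,707

Contribution margin per unit = R$330.41 − R$245.68 = R$84.73, a CM ratio of R$84.73 ÷ R$330.41 = 0.2564.
Break-even revenue = fixed costs × price ÷ CM = R$6,853,000 × R$330.41 ÷ R$84.73 = R$26,723,707.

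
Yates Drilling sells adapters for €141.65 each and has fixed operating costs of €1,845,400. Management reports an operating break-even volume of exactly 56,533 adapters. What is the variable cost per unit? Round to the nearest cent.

At break-even, FC = Q × (P − VC), so P − VC = €1,845,400 ÷ 56,533 = €32.6429.
Hence VC = price − CM = €141.65 − €32.6429 = €109.01.

€109.01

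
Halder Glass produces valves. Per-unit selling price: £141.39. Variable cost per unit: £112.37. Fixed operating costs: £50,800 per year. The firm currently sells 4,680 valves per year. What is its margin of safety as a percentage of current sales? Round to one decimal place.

Each unit contributes £141.39 − £112.37 = £29.02. Break-even units = £50,800 ÷ £29.02 = 1,750.52; break-even revenue = 1,750.52 × £141.39 = £247,505.58.
Actual sales revenue = 4,680 × £141.39 = £661,705.20.
Margin of safety = (£661,705.20 − £247,505.58) ÷ £661,705.20 = 62.6%.

62.6%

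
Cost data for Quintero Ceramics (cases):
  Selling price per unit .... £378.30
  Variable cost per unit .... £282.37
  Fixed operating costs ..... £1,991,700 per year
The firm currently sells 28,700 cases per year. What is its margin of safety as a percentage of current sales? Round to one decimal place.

27.7%

Contribution margin per unit = £378.30 − £282.37 = £95.93. Break-even units = £1,991,700 ÷ £95.93 = 20,762.01; break-even revenue = 20,762.01 × £378.30 = £7,854,269.88.
Current sales = 28,700 × £378.30 = £10,857,210.00.
Margin of safety = (£10,857,210.00 − £7,854,269.88) ÷ £10,857,210.00 = 27.7%.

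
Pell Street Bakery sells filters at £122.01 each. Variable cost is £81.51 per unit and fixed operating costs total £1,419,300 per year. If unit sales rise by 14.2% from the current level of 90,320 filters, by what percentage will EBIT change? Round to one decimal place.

Contribution at this volume is 90,320 × £40.50 = £3,657,960.00.
Operating income = contribution − fixed costs = £3,657,960.00 − £1,419,300 = £2,238,660.00.
So DOL = total CM / EBIT = £3,657,960.00 / £2,238,660.00 = 1.6340.
So EBIT moves 1.6340 × (+14.2%) = +23.2%.

+23.2%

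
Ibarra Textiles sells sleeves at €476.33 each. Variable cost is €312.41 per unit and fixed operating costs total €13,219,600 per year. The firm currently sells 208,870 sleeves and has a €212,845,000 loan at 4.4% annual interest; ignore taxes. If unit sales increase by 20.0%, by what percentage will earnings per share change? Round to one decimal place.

+58.8%

Total contribution margin = 208,870 × €163.92 = €34,237,970.40.
Subtracting fixed costs: EBIT = €34,237,970.40 − €13,219,600 = €21,018,370.40.
After interest of €9,365,180.00, pre-tax earnings = €11,653,190.40.
Degree of combined leverage = contribution ÷ (EBIT − I) = €34,237,970.40 ÷ €11,653,190.40 = 2.9381.
EPS therefore changes by 2.9381 × (+20.0%) = +58.8%.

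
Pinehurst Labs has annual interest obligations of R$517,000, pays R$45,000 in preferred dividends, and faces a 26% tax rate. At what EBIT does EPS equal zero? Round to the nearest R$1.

Grossing the preferred dividend up to pre-tax terms: R$45,000 / (1 − 0.26) = R$60,810.81.
EPS = 0 when EBIT covers interest plus the pre-tax preferred burden: R$517,000 + R$60,810.81 = R$577,810.81.

R$577,811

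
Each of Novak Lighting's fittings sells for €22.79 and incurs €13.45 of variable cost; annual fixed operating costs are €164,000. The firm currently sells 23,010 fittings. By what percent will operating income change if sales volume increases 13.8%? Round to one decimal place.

+58.3%

At 23,010 units, contribution = 23,010 × €9.34 = €214,913.40.
EBIT = €214,913.40 − €164,000 = €50,913.40.
DOL = contribution ÷ EBIT = €214,913.40 ÷ €50,913.40 = 4.2212.
Operating income changes by 4.2212 × +13.8% = +58.3%.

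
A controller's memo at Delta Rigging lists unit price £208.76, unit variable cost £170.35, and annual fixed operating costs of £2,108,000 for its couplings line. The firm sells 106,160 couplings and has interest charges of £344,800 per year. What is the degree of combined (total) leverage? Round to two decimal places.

At 106,160 units, contribution = 106,160 × £38.41 = £4,077,605.60.
Operating income = contribution − fixed costs = £4,077,605.60 − £2,108,000 = £1,969,605.60. Interest = £344,800.00.
DOL = £4,077,605.60 ÷ £1,969,605.60 = 2.0703; DFL = £1,969,605.60 ÷ £1,624,805.60 = 1.2122.
DCL = DOL × DFL = 2.0703 × 1.2122 = 2.5096.

2.51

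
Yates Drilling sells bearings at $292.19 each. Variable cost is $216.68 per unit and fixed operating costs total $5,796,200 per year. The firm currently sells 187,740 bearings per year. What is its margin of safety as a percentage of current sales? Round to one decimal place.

Each unit contributes $292.19 − $216.68 = $75.51. Break-even units = $5,796,200 ÷ $75.51 = 76,760.69; break-even revenue = 76,760.69 × $292.19 = $22,428,707.16.
Actual sales revenue = 187,740 × $292.19 = $54,855,750.60.
Margin of safety = ($54,855,750.60 − $22,428,707.16) ÷ $54,855,750.60 = 59.1%.

59.1%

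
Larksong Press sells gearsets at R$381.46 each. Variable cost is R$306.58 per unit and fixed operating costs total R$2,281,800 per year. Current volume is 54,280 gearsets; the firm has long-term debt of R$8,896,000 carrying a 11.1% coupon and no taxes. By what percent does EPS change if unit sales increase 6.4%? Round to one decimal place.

+32.7%

Contribution at this volume is 54,280 × R$74.88 = R$4,064,486.40.
Operating income = contribution − fixed costs = R$4,064,486.40 − R$2,281,800 = R$1,782,686.40.
After interest of R$987,456.00, pre-tax earnings = R$795,230.40.
DCL = total CM / (EBIT − I) = R$4,064,486.40 / R$795,230.40 = 5.1111.
EPS therefore changes by 5.1111 × (+6.4%) = +32.7%.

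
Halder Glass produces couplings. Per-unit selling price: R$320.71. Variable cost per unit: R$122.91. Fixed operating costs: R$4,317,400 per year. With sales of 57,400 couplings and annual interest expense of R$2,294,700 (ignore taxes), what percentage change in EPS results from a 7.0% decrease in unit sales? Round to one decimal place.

Contribution at this volume is 57,400 × R$197.80 = R$11,353,720.00.
Subtracting fixed costs: EBIT = R$11,353,720.00 − R$4,317,400 = R$7,036,320.00.
After interest of R$2,294,700.00, pre-tax earnings = R$4,741,620.00.
DCL = total CM / (EBIT − I) = R$11,353,720.00 / R$4,741,620.00 = 2.3945.
EPS therefore changes by 2.3945 × (-7.0%) = -16.8%.

-16.8%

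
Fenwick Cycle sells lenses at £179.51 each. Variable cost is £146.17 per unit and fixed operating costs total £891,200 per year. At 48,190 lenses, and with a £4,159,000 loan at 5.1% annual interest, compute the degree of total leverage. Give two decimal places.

Contribution at this volume is 48,190 × £33.34 = £1,606,654.60.
Subtracting fixed costs: EBIT = £1,606,654.60 − £891,200 = £715,454.60. Interest = £212,109.00, so EBIT − I = £503,345.60.
Degree of total leverage = total CM / (EBIT − interest) = £1,606,654.60 / £503,345.60 = 3.1920.

3.19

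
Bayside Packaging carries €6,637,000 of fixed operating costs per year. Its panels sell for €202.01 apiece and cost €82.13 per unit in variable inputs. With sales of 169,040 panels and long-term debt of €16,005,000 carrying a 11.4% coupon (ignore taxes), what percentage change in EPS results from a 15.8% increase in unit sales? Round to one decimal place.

+27.1%

At 169,040 units, contribution = 169,040 × €119.88 = €20,264,515.20.
Operating income = contribution − fixed costs = €20,264,515.20 − €6,637,000 = €13,627,515.20.
After interest of €1,824,570.00, pre-tax earnings = €11,802,945.20.
Degree of combined leverage = contribution ÷ (EBIT − I) = €20,264,515.20 ÷ €11,802,945.20 = 1.7169.
%ΔEPS = DCL × %ΔSales = 1.7169 × +15.8% = +27.1%.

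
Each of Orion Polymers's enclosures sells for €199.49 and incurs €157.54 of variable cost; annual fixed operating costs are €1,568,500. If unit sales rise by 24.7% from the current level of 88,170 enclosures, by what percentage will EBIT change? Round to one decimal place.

At 88,170 units, contribution = 88,170 × €41.95 = €3,698,731.50.
Operating income = contribution − fixed costs = €3,698,731.50 − €1,568,500 = €2,130,231.50.
DOL = contribution ÷ EBIT = €3,698,731.50 ÷ €2,130,231.50 = 1.7363.
So EBIT moves 1.7363 × (+24.7%) = +42.9%.

+42.9%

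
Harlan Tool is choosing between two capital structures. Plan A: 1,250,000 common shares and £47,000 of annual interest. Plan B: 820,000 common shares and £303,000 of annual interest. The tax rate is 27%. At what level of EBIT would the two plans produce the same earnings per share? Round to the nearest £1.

At indifference, (EBIT − 47,000)(1 − t)/1,250,000 = (EBIT − 303,000)(1 − t)/820,000.
Cancelling (1 − t) and cross-multiplying: 820,000·(EBIT − 47,000) = 1,250,000·(EBIT − 303,000).
Solving, EBIT = (303,000·1,250,000 − 47,000·820,000) / (1,250,000 − 820,000) = 340,210,000,000 / 430,000 = 791,186.05.

£791,186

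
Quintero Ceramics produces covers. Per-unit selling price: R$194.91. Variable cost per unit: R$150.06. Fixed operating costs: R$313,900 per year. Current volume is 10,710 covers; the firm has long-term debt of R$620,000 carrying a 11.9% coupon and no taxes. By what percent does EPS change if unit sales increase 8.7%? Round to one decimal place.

+45.1%

At 10,710 units, contribution = 10,710 × R$44.85 = R$480,343.50.
Operating income = contribution − fixed costs = R$480,343.50 − R$313,900 = R$166,443.50.
Interest = R$73,780.00, so EBIT − I = R$92,663.50.
DCL = total CM / (EBIT − I) = R$480,343.50 / R$92,663.50 = 5.1837.
%ΔEPS = DCL × %ΔSales = 5.1837 × +8.7% = +45.1%.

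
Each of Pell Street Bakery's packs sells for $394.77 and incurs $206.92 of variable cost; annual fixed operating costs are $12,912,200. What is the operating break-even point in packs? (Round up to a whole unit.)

Contribution margin per unit = $394.77 − $206.92 = $187.85.
Break-even volume = fixed costs ÷ CM per unit = $12,912,200 ÷ $187.85 = 68,736.76, so 68,737 packs.

68,737 packs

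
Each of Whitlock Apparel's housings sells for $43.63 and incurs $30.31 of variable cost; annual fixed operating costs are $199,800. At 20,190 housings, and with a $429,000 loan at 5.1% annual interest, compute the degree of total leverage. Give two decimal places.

At 20,190 units, contribution = 20,190 × $13.32 = $268,930.80.
Operating income = contribution − fixed costs = $268,930.80 − $199,800 = $69,130.80. Interest = $21,879.00.
DOL = $268,930.80 ÷ $69,130.80 = 3.8902; DFL = $69,130.80 ÷ $47,251.80 = 1.4630.
DCL = DOL × DFL = 3.8902 × 1.4630 = 5.6914.

5.69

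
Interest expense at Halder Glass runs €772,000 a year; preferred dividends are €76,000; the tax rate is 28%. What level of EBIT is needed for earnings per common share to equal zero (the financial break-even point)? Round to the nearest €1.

Preferred dividends are paid after tax, so their pre-tax equivalent is €76,000 ÷ (1 − 0.28) = €105,555.56.
EPS = 0 when EBIT covers interest plus the pre-tax preferred burden: €772,000 + €105,555.56 = €877,555.56.

€877,556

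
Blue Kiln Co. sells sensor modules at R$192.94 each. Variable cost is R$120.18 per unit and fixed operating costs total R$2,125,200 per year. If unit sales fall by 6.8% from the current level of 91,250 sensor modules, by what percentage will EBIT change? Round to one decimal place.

Total contribution margin = 91,250 × R$72.76 = R$6,639,350.00.
EBIT = R$6,639,350.00 − R$2,125,200 = R$4,514,150.00.
Degree of operating leverage = R$6,639,350.00 / R$4,514,150.00 = 1.4708.
Operating income changes by 1.4708 × -6.8% = -10.0%.

-10.0%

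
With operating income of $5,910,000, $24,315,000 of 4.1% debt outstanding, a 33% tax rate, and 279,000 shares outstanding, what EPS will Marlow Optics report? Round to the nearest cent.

$11.80

Interest = $996,915.00, so EBT = $5,910,000 − $996,915.00 = $4,913,085.00.
Net income = $4,913,085.00 × (1 − 0.33) = $3,291,766.95.
EPS = $3,291,766.95 ÷ 279,000 = $11.80.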